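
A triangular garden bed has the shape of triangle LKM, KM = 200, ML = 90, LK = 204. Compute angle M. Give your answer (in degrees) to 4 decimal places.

79.6238

By the law of cosines, cos M = (KM² + ML² − LK²) / (2·KM·ML) ≈ 0.18011, so ∠M ≈ 79.62°.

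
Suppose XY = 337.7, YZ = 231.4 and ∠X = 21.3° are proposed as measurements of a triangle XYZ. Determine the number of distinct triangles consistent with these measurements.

2

XY·sin X = 337.7·sin(21.3°) ≈ 122.7.
Since XY sin X < YZ < XY (122.7 < 231.4 < 337.7), two triangles exist.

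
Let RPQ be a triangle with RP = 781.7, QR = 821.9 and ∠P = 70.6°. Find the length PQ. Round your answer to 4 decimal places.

Law of sines: sin Q = RP·sin P/QR ≈ 0.89709.
Since QR ≥ RP, only the acute value applies: ∠Q ≈ 63.78°.
Then ∠R = 180° − ∠P − ∠Q ≈ 45.62°.
Law of sines gives PQ = QR·sin R/sin P ≈ 622.81.

622.8074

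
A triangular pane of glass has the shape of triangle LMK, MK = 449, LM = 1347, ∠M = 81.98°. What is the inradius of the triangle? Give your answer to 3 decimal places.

By the law of cosines, KL² = LM² + MK² − 2·LM·MK·cos M = 1.8472e+06, so KL ≈ 1359.1.
Area = ½·LM·MK·sin M ≈ 2.9944e+05.
Semiperimeter s = (449+1359.1+1347)/2 = 1577.6.
Inradius = area/s = 2.9944e+05/1577.6 ≈ 189.81.

189.814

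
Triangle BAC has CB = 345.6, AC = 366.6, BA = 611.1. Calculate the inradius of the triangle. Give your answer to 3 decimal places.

Semiperimeter s = (366.6 + 345.6 + 611.1)/2 = 661.65.
Heron's formula: area = √(661.65·295.05·316.05·50.55) ≈ 55847.
Inradius = area/s = 55847/661.65 ≈ 84.406.

r ≈ 84.406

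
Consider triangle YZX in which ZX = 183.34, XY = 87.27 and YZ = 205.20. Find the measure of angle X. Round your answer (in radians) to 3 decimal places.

By the law of cosines, cos X = (ZX² + XY² − YZ²) / (2·ZX·XY) ≈ -0.02742, so ∠X ≈ 1.5982 rad.

1.598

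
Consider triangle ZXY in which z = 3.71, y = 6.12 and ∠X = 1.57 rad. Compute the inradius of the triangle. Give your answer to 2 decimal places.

By the law of cosines, x² = y² + z² − 2·y·z·cos X = 51.182, so x ≈ 7.1542.
Area = ½·y·z·sin X ≈ 11.353.
Semiperimeter s = (3.71+7.1542+6.12)/2 = 8.4921.
Inradius = area/s = 11.353/8.4921 ≈ 1.3368.

1.34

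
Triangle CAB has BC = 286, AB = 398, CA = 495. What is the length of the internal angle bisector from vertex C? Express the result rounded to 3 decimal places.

323.736

By the law of cosines, cos C = (BC² + CA² − AB²) / (2·BC·CA) ≈ 0.59482, so ∠C ≈ 53.50°.
The bisector from C has length 2·BC·CA·cos(∠C/2)/(BC+CA) ≈ 323.74.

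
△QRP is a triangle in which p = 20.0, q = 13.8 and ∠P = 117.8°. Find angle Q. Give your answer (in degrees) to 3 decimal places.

37.616

Law of sines: sin Q = q·sin P/p ≈ 0.61036.
Since p ≥ q, only the acute value applies: ∠Q ≈ 37.62°.
Then ∠R = 180° − ∠P − ∠Q ≈ 24.58°.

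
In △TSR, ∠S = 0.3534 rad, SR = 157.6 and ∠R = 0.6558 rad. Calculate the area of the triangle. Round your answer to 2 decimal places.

The third angle is ∠T = π − ∠S − ∠R = 2.1324 rad.
Law of sines: RT = SR·sin S/sin T ≈ 64.442.
Law of sines: TS = SR·sin R/sin T ≈ 113.54.
Area = ½·SR·RT·sin R ≈ 3096.5.

area ≈ 3096.53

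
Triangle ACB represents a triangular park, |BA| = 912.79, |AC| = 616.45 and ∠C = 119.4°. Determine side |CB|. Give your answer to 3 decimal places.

435.456

Law of sines: sin B = |AC|·sin C/|BA| ≈ 0.58837.
Since |BA| ≥ |AC|, only the acute value applies: ∠B ≈ 36.04°.
Then ∠A = 180° − ∠C − ∠B ≈ 24.56°.
Law of sines gives |CB| = |BA|·sin A/sin C ≈ 435.46.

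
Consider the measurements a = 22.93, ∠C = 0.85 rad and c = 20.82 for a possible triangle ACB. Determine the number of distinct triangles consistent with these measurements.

2

a·sin C = 22.93·sin(0.85 rad) ≈ 17.23.
Since a sin C < c < a (17.23 < 20.82 < 22.93), two triangles exist.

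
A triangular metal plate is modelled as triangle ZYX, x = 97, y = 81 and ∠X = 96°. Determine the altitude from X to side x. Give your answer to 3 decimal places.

h_X ≈ 37.843

Law of sines: sin Y = y·sin X/x ≈ 0.83048.
Since x ≥ y, only the acute value applies: ∠Y ≈ 56.15°.
Then ∠Z = 180° − ∠X − ∠Y ≈ 27.85°.
Law of sines gives z = x·sin Z/sin X ≈ 45.567.
Area = ½·x·y·sin Z ≈ 1835.4.
The altitude from X has length 2·area/x ≈ 37.843.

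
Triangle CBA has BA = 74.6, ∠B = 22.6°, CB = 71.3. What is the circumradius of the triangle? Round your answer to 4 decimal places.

By the law of cosines, AC² = CB² + BA² − 2·CB·BA·cos B = 827.78, so AC ≈ 28.771.
Area = ½·CB·BA·sin B ≈ 1022.
Circumradius = AC/(2 sin B) ≈ 37.434.

37.4336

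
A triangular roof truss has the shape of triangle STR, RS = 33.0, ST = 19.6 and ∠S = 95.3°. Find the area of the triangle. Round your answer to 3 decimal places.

area ≈ 322.017

Area = ½·RS·ST·sin S ≈ 322.02.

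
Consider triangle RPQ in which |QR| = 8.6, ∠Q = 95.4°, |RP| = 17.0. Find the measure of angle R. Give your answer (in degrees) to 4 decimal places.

Law of sines: sin P = |QR|·sin Q/|RP| ≈ 0.50364.
Since |RP| ≥ |QR|, only the acute value applies: ∠P ≈ 30.24°.
Then ∠R = 180° − ∠Q − ∠P ≈ 54.36°.

∠R ≈ 54.3591°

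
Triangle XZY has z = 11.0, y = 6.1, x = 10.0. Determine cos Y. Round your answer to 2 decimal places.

By the law of cosines, cos Y = (x² + z² − y²) / (2·x·z) ≈ 0.83541, so ∠Y ≈ 33.34°.

cos Y ≈ 0.84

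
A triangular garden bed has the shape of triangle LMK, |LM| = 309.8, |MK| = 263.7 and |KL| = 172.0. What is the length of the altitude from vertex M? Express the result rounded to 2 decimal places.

263.54

Semiperimeter s = (263.7 + 172 + 309.8)/2 = 372.75.
Heron's formula: area = √(372.75·109.05·200.75·62.95) ≈ 22665.
The altitude from M has length 2·area/|KL| ≈ 263.54.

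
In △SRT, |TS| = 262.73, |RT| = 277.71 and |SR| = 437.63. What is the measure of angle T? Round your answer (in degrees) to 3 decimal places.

By the law of cosines, cos T = (|RT|² + |TS|² − |SR|²) / (2·|RT|·|TS|) ≈ -0.31091, so ∠T ≈ 108.11°.

∠T ≈ 108.114°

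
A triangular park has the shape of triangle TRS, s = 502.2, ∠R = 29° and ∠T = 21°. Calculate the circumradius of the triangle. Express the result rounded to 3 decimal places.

327.788

The third angle is ∠S = 180° − ∠T − ∠R = 130.00°.
Law of sines: t = s·sin T/sin S ≈ 234.94.
Law of sines: r = s·sin R/sin S ≈ 317.83.
Circumradius = s/(2 sin S) ≈ 327.79.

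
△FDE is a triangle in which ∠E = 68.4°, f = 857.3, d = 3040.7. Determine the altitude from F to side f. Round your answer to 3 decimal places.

By the law of cosines, e² = f² + d² − 2·f·d·cos E = 8.0616e+06, so e ≈ 2839.3.
Area = ½·f·d·sin E ≈ 1.2119e+06.
The altitude from F has length 2·area/f ≈ 2827.2.

h_F ≈ 2827.171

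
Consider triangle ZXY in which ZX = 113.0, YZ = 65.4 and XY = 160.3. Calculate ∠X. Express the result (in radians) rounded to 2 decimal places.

0.34

By the law of cosines, cos X = (ZX² + XY² − YZ²) / (2·ZX·XY) ≈ 0.94369, so ∠X ≈ 0.3372 rad.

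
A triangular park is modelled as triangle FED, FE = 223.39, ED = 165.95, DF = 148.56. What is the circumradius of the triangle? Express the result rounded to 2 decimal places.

By the law of cosines, cos F = (DF² + FE² − ED²) / (2·DF·FE) ≈ 0.66945, so ∠F ≈ 47.98°.
Circumradius = ED/(2 sin F) ≈ 111.7.

111.70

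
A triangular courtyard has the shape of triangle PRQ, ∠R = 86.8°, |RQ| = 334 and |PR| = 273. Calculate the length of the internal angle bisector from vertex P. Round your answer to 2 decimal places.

By the law of cosines, |QP|² = |PR|² + |RQ|² − 2·|PR|·|RQ|·cos R = 1.7591e+05, so |QP| ≈ 419.41.
Law of cosines again: cos P = (|QP|² + |PR|² − |RQ|²)/(2·|QP|·|PR|) ≈ 0.60646, so ∠P ≈ 52.67°.
The bisector from P has length 2·|QP|·|PR|·cos(∠P/2)/(|QP|+|PR|) ≈ 296.41.

296.41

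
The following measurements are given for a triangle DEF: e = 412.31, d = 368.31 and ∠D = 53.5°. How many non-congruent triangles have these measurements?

e·sin D = 412.31·sin(53.5°) ≈ 331.4.
Since e sin D < d < e (331.4 < 368.31 < 412.31), two triangles exist.

2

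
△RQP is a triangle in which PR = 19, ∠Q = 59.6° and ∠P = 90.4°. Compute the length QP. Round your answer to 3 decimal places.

11.014

The third angle is ∠R = 180° − ∠Q − ∠P = 30.00°.
Law of sines: QP = PR·sin R/sin Q ≈ 11.014.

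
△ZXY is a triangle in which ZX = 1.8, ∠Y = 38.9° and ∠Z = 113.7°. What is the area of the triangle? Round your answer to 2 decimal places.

The third angle is ∠X = 180° − ∠Y − ∠Z = 27.40°.
Law of sines: XY = ZX·sin Z/sin Y ≈ 2.6247.
Law of sines: YZ = ZX·sin X/sin Y ≈ 1.3191.
Area = ½·ZX·XY·sin X ≈ 1.0871.

area ≈ 1.09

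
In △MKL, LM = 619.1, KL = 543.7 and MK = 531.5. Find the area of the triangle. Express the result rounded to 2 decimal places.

area ≈ 136032.18

Semiperimeter s = (543.7 + 619.1 + 531.5)/2 = 847.15.
Heron's formula: area = √(847.15·303.45·228.05·315.65) ≈ 1.3603e+05.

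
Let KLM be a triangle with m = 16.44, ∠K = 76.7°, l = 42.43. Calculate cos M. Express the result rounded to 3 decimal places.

By the law of cosines, k² = l² + m² − 2·l·m·cos K = 1749.6, so k ≈ 41.829.
Law of cosines again: cos M = (k² + l² − m²)/(2·k·l) ≈ 0.92396, so ∠M ≈ 22.49°.

cos M ≈ 0.924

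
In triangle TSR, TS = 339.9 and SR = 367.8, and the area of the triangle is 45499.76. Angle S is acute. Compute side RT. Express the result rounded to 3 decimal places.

From area = ½·TS·SR·sin S, we get sin S = 2·area/(TS·SR) ≈ 0.72791.
Taking the acute solution, ∠S ≈ 46.71°.
Law of cosines then gives RT ≈ 281.73.

281.725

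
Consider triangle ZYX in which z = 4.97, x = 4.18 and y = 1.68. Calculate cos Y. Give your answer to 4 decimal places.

0.9471

By the law of cosines, cos Y = (x² + z² − y²) / (2·x·z) ≈ 0.94709, so ∠Y ≈ 18.72°.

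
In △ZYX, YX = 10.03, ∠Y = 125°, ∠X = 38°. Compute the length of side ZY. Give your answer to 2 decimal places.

The third angle is ∠Z = 180° − ∠Y − ∠X = 17.00°.
Law of sines: ZY = YX·sin X/sin Z ≈ 21.121.

21.12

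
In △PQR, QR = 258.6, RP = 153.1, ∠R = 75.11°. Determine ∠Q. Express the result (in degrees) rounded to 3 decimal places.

34.012

By the law of cosines, PQ² = QR² + RP² − 2·QR·RP·cos R = 69966, so PQ ≈ 264.51.
Law of cosines again: cos Q = (PQ² + QR² − RP²)/(2·PQ·QR) ≈ 0.82892, so ∠Q ≈ 34.01°.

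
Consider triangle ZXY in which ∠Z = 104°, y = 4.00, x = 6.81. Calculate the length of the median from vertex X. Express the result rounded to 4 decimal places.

m_X ≈ 5.8467

By the law of cosines, z² = x² + y² − 2·x·y·cos Z = 75.556, so z ≈ 8.6923.
Median from X: ½√(2·y² + 2·z² − x²) ≈ 5.8467.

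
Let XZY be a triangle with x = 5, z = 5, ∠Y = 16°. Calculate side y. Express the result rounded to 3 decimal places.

1.392

By the law of cosines, y² = x² + z² − 2·x·z·cos Y = 1.9369, so y ≈ 1.3917.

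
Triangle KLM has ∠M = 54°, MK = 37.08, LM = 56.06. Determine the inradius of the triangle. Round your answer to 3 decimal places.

By the law of cosines, KL² = LM² + MK² − 2·LM·MK·cos M = 2074, so KL ≈ 45.541.
Area = ½·LM·MK·sin M ≈ 840.85.
Semiperimeter s = (56.06+37.08+45.541)/2 = 69.341.
Inradius = area/s = 840.85/69.341 ≈ 12.126.

r ≈ 12.126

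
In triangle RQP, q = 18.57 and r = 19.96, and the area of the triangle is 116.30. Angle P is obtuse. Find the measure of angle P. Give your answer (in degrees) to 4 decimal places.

141.1316

From area = ½·r·q·sin P, we get sin P = 2·area/(r·q) ≈ 0.62753.
Taking the obtuse solution, ∠P ≈ 141.13°.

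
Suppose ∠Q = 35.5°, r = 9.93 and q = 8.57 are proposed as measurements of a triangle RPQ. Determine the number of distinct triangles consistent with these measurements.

r·sin Q = 9.93·sin(35.5°) ≈ 5.766.
Since r sin Q < q < r (5.766 < 8.57 < 9.93), two triangles exist.

2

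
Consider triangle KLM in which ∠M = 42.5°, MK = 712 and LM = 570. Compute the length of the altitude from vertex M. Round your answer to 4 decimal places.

By the law of cosines, KL² = LM² + MK² − 2·LM·MK·cos M = 2.3341e+05, so KL ≈ 483.13.
Area = ½·LM·MK·sin M ≈ 1.3709e+05.
The altitude from M has length 2·area/KL ≈ 567.52.

h_M ≈ 567.5156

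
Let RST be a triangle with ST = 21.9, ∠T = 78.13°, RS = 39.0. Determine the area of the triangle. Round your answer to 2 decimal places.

397.43

Law of sines: sin R = ST·sin T/RS ≈ 0.54953.
Since RS ≥ ST, only the acute value applies: ∠R ≈ 33.33°.
Then ∠S = 180° − ∠T − ∠R ≈ 68.54°.
Law of sines gives TR = RS·sin S/sin T ≈ 37.088.
Area = ½·RS·ST·sin S ≈ 397.43.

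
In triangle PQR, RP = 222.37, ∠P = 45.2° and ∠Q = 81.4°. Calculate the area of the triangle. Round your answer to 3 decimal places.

The third angle is ∠R = 180° − ∠P − ∠Q = 53.40°.
Law of sines: QR = RP·sin P/sin Q ≈ 159.58.
Law of sines: PQ = RP·sin R/sin Q ≈ 180.55.
Area = ½·RP·QR·sin R ≈ 14244.

area ≈ 14244.448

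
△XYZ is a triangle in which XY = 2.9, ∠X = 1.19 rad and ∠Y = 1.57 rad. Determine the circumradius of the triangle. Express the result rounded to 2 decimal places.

The third angle is ∠Z = π − ∠X − ∠Y = 0.382 rad.
Law of sines: YZ = XY·sin X/sin Z ≈ 7.2295.
Law of sines: ZX = XY·sin Y/sin Z ≈ 7.7873.
Circumradius = XY/(2 sin Z) ≈ 3.8937.

R ≈ 3.89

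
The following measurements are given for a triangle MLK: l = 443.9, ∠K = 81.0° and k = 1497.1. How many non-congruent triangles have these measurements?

1

l·sin K = 443.9·sin(81.0°) ≈ 438.4.
Since k ≥ l, exactly one triangle exists.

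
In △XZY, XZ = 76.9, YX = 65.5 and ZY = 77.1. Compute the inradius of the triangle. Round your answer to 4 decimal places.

r ≈ 20.7952

Semiperimeter s = (77.1 + 65.5 + 76.9)/2 = 109.75.
Heron's formula: area = √(109.75·32.65·44.25·32.85) ≈ 2282.3.
Inradius = area/s = 2282.3/109.75 ≈ 20.795.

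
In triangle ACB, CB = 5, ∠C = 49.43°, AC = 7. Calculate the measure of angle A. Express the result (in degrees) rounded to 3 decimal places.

By the law of cosines, BA² = AC² + CB² − 2·AC·CB·cos C = 28.474, so BA ≈ 5.3361.
Law of cosines again: cos A = (BA² + AC² − CB²)/(2·BA·AC) ≈ 0.70241, so ∠A ≈ 45.38°.

∠A ≈ 45.379°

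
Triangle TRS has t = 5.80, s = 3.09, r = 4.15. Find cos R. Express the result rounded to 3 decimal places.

By the law of cosines, cos R = (s² + t² − r²) / (2·s·t) ≈ 0.72441, so ∠R ≈ 43.58°.

0.724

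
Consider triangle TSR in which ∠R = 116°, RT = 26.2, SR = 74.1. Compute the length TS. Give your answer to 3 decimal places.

88.766

By the law of cosines, TS² = SR² + RT² − 2·SR·RT·cos R = 7879.4, so TS ≈ 88.766.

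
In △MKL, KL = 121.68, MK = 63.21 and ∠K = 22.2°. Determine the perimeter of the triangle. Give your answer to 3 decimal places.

252.411

By the law of cosines, LM² = MK² + KL² − 2·MK·KL·cos K = 4559.1, so LM ≈ 67.521.
Semiperimeter s = (121.68+67.521+63.21)/2 = 126.21.
Perimeter = 121.68 + 67.521 + 63.21 = 252.41.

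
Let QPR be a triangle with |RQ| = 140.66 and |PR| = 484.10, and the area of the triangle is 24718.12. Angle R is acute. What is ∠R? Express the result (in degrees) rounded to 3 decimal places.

46.553

From area = ½·|PR|·|RQ|·sin R, we get sin R = 2·area/(|PR|·|RQ|) ≈ 0.72601.
Taking the acute solution, ∠R ≈ 46.55°.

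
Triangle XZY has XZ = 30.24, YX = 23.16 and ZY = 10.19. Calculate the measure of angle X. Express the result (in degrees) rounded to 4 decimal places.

By the law of cosines, cos X = (YX² + XZ² − ZY²) / (2·YX·XZ) ≈ 0.96166, so ∠X ≈ 15.92°.

∠X ≈ 15.9179°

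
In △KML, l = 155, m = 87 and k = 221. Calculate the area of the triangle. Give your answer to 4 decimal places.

Semiperimeter s = (221 + 87 + 155)/2 = 231.5.
Heron's formula: area = √(231.5·10.5·144.5·76.5) ≈ 5183.6.

area ≈ 5183.6395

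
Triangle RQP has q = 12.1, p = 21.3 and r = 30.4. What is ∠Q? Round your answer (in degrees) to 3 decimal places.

∠Q ≈ 18.031°

By the law of cosines, cos Q = (p² + r² − q²) / (2·p·r) ≈ 0.95089, so ∠Q ≈ 18.03°.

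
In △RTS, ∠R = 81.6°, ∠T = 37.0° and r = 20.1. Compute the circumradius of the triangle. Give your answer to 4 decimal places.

10.1590

The third angle is ∠S = 180° − ∠R − ∠T = 61.40°.
Law of sines: t = r·sin T/sin R ≈ 12.228.
Law of sines: s = r·sin S/sin R ≈ 17.839.
Circumradius = r/(2 sin R) ≈ 10.159.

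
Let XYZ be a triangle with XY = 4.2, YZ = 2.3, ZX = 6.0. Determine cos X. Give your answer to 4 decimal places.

cos X ≈ 0.9593

By the law of cosines, cos X = (ZX² + XY² − YZ²) / (2·ZX·XY) ≈ 0.95933, so ∠X ≈ 16.40°.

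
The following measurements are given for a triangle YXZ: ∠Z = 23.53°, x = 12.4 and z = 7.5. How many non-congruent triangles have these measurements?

x·sin Z = 12.4·sin(23.53°) ≈ 4.95.
Since x sin Z < z < x (4.95 < 7.5 < 12.4), two triangles exist.

2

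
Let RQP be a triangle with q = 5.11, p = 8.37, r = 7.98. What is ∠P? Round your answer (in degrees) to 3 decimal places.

∠P ≈ 75.996°

By the law of cosines, cos P = (r² + q² − p²) / (2·r·q) ≈ 0.24199, so ∠P ≈ 76.00°.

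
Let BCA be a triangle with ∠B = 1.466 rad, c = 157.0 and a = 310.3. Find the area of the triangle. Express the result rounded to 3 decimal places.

Area = ½·c·a·sin B ≈ 24225.

area ≈ 24224.916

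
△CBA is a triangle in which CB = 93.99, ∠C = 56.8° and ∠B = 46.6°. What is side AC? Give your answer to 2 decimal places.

70.20

The third angle is ∠A = 180° − ∠C − ∠B = 76.60°.
Law of sines: AC = CB·sin B/sin A ≈ 70.202.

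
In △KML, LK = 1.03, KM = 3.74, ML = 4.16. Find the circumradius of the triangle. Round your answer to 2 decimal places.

By the law of cosines, cos K = (LK² + KM² − ML²) / (2·LK·KM) ≈ -0.29296, so ∠K ≈ 107.04°.
Circumradius = ML/(2 sin K) ≈ 2.1755.

R ≈ 2.18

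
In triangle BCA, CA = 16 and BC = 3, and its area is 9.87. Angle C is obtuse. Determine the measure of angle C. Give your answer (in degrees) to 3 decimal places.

∠C ≈ 155.717°

From area = ½·BC·CA·sin C, we get sin C = 2·area/(BC·CA) ≈ 0.41125.
Taking the obtuse solution, ∠C ≈ 155.72°.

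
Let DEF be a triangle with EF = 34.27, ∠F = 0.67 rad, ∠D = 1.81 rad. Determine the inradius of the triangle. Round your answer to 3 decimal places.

The third angle is ∠E = π − ∠F − ∠D = 0.662 rad.
Law of sines: FD = EF·sin E/sin D ≈ 21.672.
Law of sines: DE = EF·sin F/sin D ≈ 21.905.
Area = ½·EF·FD·sin F ≈ 230.6.
Semiperimeter s = (34.27+21.672+21.905)/2 = 38.923.
Inradius = area/s = 230.6/38.923 ≈ 5.9245.

r ≈ 5.924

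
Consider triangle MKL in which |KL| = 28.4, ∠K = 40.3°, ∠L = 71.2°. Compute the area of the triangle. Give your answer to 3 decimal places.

area ≈ 265.388

The third angle is ∠M = 180° − ∠K − ∠L = 68.50°.
Law of sines: |LM| = |KL|·sin K/sin M ≈ 19.743.
Law of sines: |MK| = |KL|·sin L/sin M ≈ 28.895.
Area = ½·|KL|·|LM|·sin L ≈ 265.39.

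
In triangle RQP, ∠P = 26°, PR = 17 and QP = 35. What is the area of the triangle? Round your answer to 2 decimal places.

area ≈ 130.42

Area = ½·QP·PR·sin P ≈ 130.42.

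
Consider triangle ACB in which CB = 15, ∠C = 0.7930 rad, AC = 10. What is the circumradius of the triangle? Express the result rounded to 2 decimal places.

R ≈ 7.51

By the law of cosines, BA² = AC² + CB² − 2·AC·CB·cos C = 114.49, so BA ≈ 10.7.
Area = ½·AC·CB·sin C ≈ 53.435.
Circumradius = BA/(2 sin C) ≈ 7.5091.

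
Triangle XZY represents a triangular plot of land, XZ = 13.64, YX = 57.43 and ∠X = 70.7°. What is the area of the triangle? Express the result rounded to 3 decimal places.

369.661

Area = ½·YX·XZ·sin X ≈ 369.66.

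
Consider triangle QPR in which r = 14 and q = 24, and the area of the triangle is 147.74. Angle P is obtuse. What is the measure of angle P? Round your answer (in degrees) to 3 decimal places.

∠P ≈ 118.429°

From area = ½·r·q·sin P, we get sin P = 2·area/(r·q) ≈ 0.87940.
Taking the obtuse solution, ∠P ≈ 118.43°.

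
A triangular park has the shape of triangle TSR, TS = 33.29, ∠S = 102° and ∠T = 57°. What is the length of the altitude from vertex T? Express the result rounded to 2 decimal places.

The third angle is ∠R = 180° − ∠T − ∠S = 21.00°.
Law of sines: SR = TS·sin T/sin R ≈ 77.907.
Law of sines: RT = TS·sin S/sin R ≈ 90.863.
Area = ½·TS·SR·sin S ≈ 1268.4.
The altitude from T has length 2·area/SR ≈ 32.563.

h_T ≈ 32.56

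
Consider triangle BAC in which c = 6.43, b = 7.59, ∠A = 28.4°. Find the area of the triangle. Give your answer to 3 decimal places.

Area = ½·c·b·sin A ≈ 11.606.

area ≈ 11.606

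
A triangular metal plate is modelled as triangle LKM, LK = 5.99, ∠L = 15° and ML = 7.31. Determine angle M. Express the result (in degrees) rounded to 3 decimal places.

By the law of cosines, KM² = ML² + LK² − 2·ML·LK·cos L = 4.7264, so KM ≈ 2.174.
Law of cosines again: cos M = (KM² + ML² − LK²)/(2·KM·ML) ≈ 0.70105, so ∠M ≈ 45.49°.

45.489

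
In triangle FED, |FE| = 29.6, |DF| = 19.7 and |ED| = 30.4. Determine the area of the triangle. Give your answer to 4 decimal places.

area ≈ 278.8878

Semiperimeter s = (30.4 + 19.7 + 29.6)/2 = 39.85.
Heron's formula: area = √(39.85·9.45·20.15·10.25) ≈ 278.89.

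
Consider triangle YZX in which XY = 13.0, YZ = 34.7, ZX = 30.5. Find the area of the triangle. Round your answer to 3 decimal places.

area ≈ 196.510

Semiperimeter s = (30.5 + 13 + 34.7)/2 = 39.1.
Heron's formula: area = √(39.1·8.6·26.1·4.4) ≈ 196.51.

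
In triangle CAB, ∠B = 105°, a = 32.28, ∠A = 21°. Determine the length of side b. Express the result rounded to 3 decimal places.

87.006

The third angle is ∠C = 180° − ∠A − ∠B = 54.00°.
Law of sines: b = a·sin B/sin A ≈ 87.006.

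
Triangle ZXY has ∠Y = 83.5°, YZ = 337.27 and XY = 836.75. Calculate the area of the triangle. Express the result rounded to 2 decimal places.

area ≈ 140198.29

Area = ½·XY·YZ·sin Y ≈ 1.402e+05.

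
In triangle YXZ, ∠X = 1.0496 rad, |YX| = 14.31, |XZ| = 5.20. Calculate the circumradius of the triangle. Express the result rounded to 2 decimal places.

By the law of cosines, |ZY|² = |YX|² + |XZ|² − 2·|YX|·|XZ|·cos X = 157.71, so |ZY| ≈ 12.558.
Area = ½·|YX|·|XZ|·sin X ≈ 32.266.
Circumradius = |ZY|/(2 sin X) ≈ 7.2406.

R ≈ 7.24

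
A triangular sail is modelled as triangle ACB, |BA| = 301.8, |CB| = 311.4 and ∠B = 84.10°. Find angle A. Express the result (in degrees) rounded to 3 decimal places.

48.944

By the law of cosines, |AC|² = |CB|² + |BA|² − 2·|CB|·|BA|·cos B = 1.6873e+05, so |AC| ≈ 410.77.
Law of cosines again: cos A = (|BA|² + |AC|² − |CB|²)/(2·|BA|·|AC|) ≈ 0.65679, so ∠A ≈ 48.94°.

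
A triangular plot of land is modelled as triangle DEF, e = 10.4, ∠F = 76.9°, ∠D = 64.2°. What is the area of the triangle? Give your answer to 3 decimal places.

area ≈ 75.517

The third angle is ∠E = 180° − ∠F − ∠D = 38.90°.
Law of sines: d = e·sin D/sin E ≈ 14.911.
Law of sines: f = e·sin F/sin E ≈ 16.13.
Area = ½·e·d·sin F ≈ 75.517.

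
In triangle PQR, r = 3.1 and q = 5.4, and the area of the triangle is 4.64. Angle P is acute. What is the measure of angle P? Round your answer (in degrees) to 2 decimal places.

∠P ≈ 33.67°

From area = ½·q·r·sin P, we get sin P = 2·area/(q·r) ≈ 0.55436.
Taking the acute solution, ∠P ≈ 33.67°.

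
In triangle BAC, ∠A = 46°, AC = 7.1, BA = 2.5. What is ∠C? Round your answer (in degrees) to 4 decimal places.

By the law of cosines, CB² = BA² + AC² − 2·BA·AC·cos A = 32, so CB ≈ 5.6568.
Law of cosines again: cos C = (AC² + CB² − BA²)/(2·AC·CB) ≈ 0.94812, so ∠C ≈ 18.54°.

18.5365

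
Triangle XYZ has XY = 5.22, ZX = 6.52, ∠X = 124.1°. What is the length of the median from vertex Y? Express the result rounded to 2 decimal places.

By the law of cosines, YZ² = ZX² + XY² − 2·ZX·XY·cos X = 107.92, so YZ ≈ 10.388.
Median from Y: ½√(2·XY² + 2·YZ² − ZX²) ≈ 7.547.

7.55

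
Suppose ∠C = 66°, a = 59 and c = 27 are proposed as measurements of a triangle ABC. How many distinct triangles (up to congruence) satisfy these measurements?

a·sin C = 59·sin(66°) ≈ 53.9.
Since c = 27 < 53.9 = a sin C, no triangle exists.

0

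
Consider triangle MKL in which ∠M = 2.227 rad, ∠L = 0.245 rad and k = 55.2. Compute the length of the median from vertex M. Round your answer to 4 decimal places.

m_M ≈ 22.6902

The third angle is ∠K = π − ∠L − ∠M = 0.670 rad.
Law of sines: m = k·sin M/sin K ≈ 70.466.
Law of sines: l = k·sin L/sin K ≈ 21.572.
Median from M: ½√(2·k² + 2·l² − m²) ≈ 22.69.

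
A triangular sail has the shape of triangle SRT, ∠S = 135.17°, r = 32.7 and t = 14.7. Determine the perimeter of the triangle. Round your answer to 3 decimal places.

perimeter ≈ 91.753

By the law of cosines, s² = r² + t² − 2·r·t·cos S = 1967.2, so s ≈ 44.353.
Semiperimeter p = (44.353+32.7+14.7)/2 = 45.877.
Perimeter = 44.353 + 32.7 + 14.7 = 91.753.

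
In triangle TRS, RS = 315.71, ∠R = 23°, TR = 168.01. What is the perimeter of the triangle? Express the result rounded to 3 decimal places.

657.641

By the law of cosines, ST² = TR² + RS² − 2·TR·RS·cos R = 30249, so ST ≈ 173.92.
Semiperimeter s = (315.71+173.92+168.01)/2 = 328.82.
Perimeter = 315.71 + 173.92 + 168.01 = 657.64.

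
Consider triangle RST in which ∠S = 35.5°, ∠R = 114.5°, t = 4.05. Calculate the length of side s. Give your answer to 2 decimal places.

The third angle is ∠T = 180° − ∠R − ∠S = 30.00°.
Law of sines: s = t·sin S/sin T ≈ 4.7037.

4.70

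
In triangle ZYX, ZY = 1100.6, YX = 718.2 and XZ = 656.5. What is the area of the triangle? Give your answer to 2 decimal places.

area ≈ 226284.31

Semiperimeter s = (718.2 + 656.5 + 1100.6)/2 = 1237.7.
Heron's formula: area = √(1237.7·519.45·581.15·137.05) ≈ 2.2628e+05.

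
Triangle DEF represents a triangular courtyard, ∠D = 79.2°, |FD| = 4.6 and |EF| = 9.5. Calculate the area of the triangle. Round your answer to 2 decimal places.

Law of sines: sin E = |FD|·sin D/|EF| ≈ 0.47563.
Since |EF| ≥ |FD|, only the acute value applies: ∠E ≈ 28.40°.
Then ∠F = 180° − ∠D − ∠E ≈ 72.40°.
Law of sines gives |DE| = |EF|·sin F/sin D ≈ 9.2186.
Area = ½·|EF|·|FD|·sin F ≈ 20.827.

area ≈ 20.83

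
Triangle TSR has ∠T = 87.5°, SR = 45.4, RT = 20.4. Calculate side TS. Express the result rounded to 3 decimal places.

41.458

Law of sines: sin S = RT·sin T/SR ≈ 0.44891.
Since SR ≥ RT, only the acute value applies: ∠S ≈ 26.67°.
Then ∠R = 180° − ∠T − ∠S ≈ 65.83°.
Law of sines gives TS = SR·sin R/sin T ≈ 41.458.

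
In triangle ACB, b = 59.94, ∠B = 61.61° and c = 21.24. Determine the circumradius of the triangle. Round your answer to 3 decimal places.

34.067

Law of sines: sin C = c·sin B/b ≈ 0.31174.
Since b ≥ c, only the acute value applies: ∠C ≈ 18.16°.
Then ∠A = 180° − ∠B − ∠C ≈ 100.23°.
Law of sines gives a = b·sin A/sin B ≈ 67.052.
Circumradius = b/(2 sin B) ≈ 34.067.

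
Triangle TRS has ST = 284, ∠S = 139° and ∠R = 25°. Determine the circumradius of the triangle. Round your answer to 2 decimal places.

336.00

The third angle is ∠T = 180° − ∠R − ∠S = 16.00°.
Law of sines: RS = ST·sin T/sin R ≈ 185.23.
Law of sines: TR = ST·sin S/sin R ≈ 440.87.
Circumradius = ST/(2 sin R) ≈ 336.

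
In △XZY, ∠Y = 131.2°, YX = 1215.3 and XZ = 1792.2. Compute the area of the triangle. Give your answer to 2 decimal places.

Law of sines: sin Z = YX·sin Y/XZ ≈ 0.51022.
Since XZ ≥ YX, only the acute value applies: ∠Z ≈ 30.68°.
Then ∠X = 180° − ∠Y − ∠Z ≈ 18.12°.
Law of sines gives ZY = XZ·sin X/sin Y ≈ 740.87.
Area = ½·XZ·YX·sin X ≈ 3.3873e+05.

area ≈ 338729.06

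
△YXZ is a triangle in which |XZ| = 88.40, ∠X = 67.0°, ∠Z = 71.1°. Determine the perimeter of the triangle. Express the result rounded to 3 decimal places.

The third angle is ∠Y = 180° − ∠X − ∠Z = 41.90°.
Law of sines: |ZY| = |XZ|·sin X/sin Y ≈ 121.85.
Law of sines: |YX| = |XZ|·sin Z/sin Y ≈ 125.23.
Semiperimeter s = (88.4+121.85+125.23)/2 = 167.74.
Perimeter = 88.4 + 121.85 + 125.23 = 335.48.

335.478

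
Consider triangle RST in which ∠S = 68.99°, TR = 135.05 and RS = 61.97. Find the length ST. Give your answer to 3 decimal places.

Law of sines: sin T = RS·sin S/TR ≈ 0.42836.
Since TR ≥ RS, only the acute value applies: ∠T ≈ 25.36°.
Then ∠R = 180° − ∠S − ∠T ≈ 85.65°.
Law of sines gives ST = TR·sin R/sin S ≈ 144.25.

144.250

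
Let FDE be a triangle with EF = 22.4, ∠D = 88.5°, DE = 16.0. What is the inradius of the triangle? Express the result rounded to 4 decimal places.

r ≈ 4.7252

Law of sines: sin F = DE·sin D/EF ≈ 0.71404.
Since EF ≥ DE, only the acute value applies: ∠F ≈ 45.56°.
Then ∠E = 180° − ∠D − ∠F ≈ 45.94°.
Law of sines gives FD = EF·sin E/sin D ≈ 16.101.
Area = ½·EF·DE·sin E ≈ 128.77.
Semiperimeter s = (16+22.4+16.101)/2 = 27.251.
Inradius = area/s = 128.77/27.251 ≈ 4.7252.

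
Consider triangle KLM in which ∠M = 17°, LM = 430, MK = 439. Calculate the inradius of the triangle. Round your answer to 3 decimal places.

By the law of cosines, KL² = LM² + MK² − 2·LM·MK·cos M = 16578, so KL ≈ 128.75.
Area = ½·LM·MK·sin M ≈ 27596.
Semiperimeter s = (430+439+128.75)/2 = 498.88.
Inradius = area/s = 27596/498.88 ≈ 55.315.

55.315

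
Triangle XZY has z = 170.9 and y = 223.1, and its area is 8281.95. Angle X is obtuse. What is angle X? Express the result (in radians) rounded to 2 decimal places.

From area = ½·z·y·sin X, we get sin X = 2·area/(z·y) ≈ 0.43443.
Taking the obtuse solution, ∠X ≈ 2.692 rad.

2.69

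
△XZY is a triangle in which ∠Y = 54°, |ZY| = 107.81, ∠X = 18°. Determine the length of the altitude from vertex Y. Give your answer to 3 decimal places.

h_Y ≈ 102.533

The third angle is ∠Z = 180° − ∠Y − ∠X = 108.00°.
Law of sines: |YX| = |ZY|·sin Z/sin X ≈ 331.81.
Law of sines: |XZ| = |ZY|·sin Y/sin X ≈ 282.25.
Area = ½·|ZY|·|YX|·sin Y ≈ 14470.
The altitude from Y has length 2·area/|XZ| ≈ 102.53.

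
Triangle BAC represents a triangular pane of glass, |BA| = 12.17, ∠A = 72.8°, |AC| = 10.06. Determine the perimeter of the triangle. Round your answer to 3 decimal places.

By the law of cosines, |CB|² = |BA|² + |AC|² − 2·|BA|·|AC|·cos A = 176.91, so |CB| ≈ 13.301.
Semiperimeter s = (10.06+13.301+12.17)/2 = 17.765.
Perimeter = 10.06 + 13.301 + 12.17 = 35.531.

perimeter ≈ 35.531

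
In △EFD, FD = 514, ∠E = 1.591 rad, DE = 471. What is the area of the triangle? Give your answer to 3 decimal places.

Law of sines: sin F = DE·sin E/FD ≈ 0.91616.
Since FD ≥ DE, only the acute value applies: ∠F ≈ 1.158 rad.
Then ∠D = π − ∠E − ∠F ≈ 0.392 rad.
Law of sines gives EF = FD·sin D/sin E ≈ 196.51.
Area = ½·FD·DE·sin D ≈ 46268.

46268.159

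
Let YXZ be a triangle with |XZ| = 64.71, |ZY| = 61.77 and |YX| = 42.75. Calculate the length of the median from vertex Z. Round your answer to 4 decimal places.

Median from Z: ½√(2·|XZ|² + 2·|ZY|² − |YX|²) ≈ 59.536.

m_Z ≈ 59.5363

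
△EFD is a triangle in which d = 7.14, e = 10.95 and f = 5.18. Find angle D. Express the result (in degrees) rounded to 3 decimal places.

32.425

By the law of cosines, cos D = (e² + f² − d²) / (2·e·f) ≈ 0.84409, so ∠D ≈ 32.43°.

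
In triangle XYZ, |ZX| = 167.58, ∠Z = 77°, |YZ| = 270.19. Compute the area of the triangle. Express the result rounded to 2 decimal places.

Area = ½·|YZ|·|ZX|·sin Z ≈ 22059.

area ≈ 22058.98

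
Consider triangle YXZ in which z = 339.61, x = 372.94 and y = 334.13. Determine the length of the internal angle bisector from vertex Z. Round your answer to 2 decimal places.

309.62

By the law of cosines, cos Z = (y² + x² − z²) / (2·y·x) ≈ 0.54326, so ∠Z ≈ 57.09°.
The bisector from Z has length 2·y·x·cos(∠Z/2)/(y+x) ≈ 309.62.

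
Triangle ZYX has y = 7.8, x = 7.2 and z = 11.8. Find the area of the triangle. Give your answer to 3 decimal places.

Semiperimeter s = (11.8 + 7.8 + 7.2)/2 = 13.4.
Heron's formula: area = √(13.4·1.6·5.6·6.2) ≈ 27.284.

27.284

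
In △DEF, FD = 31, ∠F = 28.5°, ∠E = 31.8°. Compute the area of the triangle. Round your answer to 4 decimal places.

The third angle is ∠D = 180° − ∠E − ∠F = 119.70°.
Law of sines: EF = FD·sin D/sin E ≈ 51.1.
Law of sines: DE = FD·sin F/sin E ≈ 28.071.
Area = ½·FD·EF·sin F ≈ 377.94.

area ≈ 377.9355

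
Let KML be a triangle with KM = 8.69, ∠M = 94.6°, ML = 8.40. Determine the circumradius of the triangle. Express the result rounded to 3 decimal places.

R ≈ 6.301

By the law of cosines, LK² = KM² + ML² − 2·KM·ML·cos M = 157.78, so LK ≈ 12.561.
Area = ½·KM·ML·sin M ≈ 36.38.
Circumradius = LK/(2 sin M) ≈ 6.3009.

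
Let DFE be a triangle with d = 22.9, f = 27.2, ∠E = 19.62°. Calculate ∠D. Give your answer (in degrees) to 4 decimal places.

∠D ≈ 53.7913°

By the law of cosines, e² = d² + f² − 2·d·f·cos E = 90.818, so e ≈ 9.5299.
Law of cosines again: cos D = (f² + e² − d²)/(2·f·e) ≈ 0.59073, so ∠D ≈ 53.79°.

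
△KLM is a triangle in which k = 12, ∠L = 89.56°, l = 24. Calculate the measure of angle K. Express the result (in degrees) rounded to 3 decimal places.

∠K ≈ 29.999°

Law of sines: sin K = k·sin L/l ≈ 0.49999.
Since l ≥ k, only the acute value applies: ∠K ≈ 30.00°.
Then ∠M = 180° − ∠L − ∠K ≈ 60.44°.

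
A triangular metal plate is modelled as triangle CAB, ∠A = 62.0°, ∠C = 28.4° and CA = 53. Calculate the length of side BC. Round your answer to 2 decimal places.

The third angle is ∠B = 180° − ∠C − ∠A = 89.60°.
Law of sines: BC = CA·sin A/sin B ≈ 46.797.

46.80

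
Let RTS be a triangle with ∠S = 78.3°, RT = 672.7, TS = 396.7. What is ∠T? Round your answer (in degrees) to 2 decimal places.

∠T ≈ 66.43°

Law of sines: sin R = TS·sin S/RT ≈ 0.57746.
Since RT ≥ TS, only the acute value applies: ∠R ≈ 35.27°.
Then ∠T = 180° − ∠S − ∠R ≈ 66.43°.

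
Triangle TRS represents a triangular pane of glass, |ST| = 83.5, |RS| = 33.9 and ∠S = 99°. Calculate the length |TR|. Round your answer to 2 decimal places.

94.91

By the law of cosines, |TR|² = |RS|² + |ST|² − 2·|RS|·|ST|·cos S = 9007.1, so |TR| ≈ 94.906.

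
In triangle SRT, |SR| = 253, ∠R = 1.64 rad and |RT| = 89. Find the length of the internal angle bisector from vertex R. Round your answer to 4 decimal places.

89.8338

By the law of cosines, |TS|² = |SR|² + |RT|² − 2·|SR|·|RT|·cos R = 75044, so |TS| ≈ 273.94.
The bisector from R has length 2·|SR|·|RT|·cos(∠R/2)/(|SR|+|RT|) ≈ 89.834.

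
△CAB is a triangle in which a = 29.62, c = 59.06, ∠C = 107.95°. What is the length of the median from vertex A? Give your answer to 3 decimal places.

m_A ≈ 49.392

Law of sines: sin A = a·sin C/c ≈ 0.47711.
Since c ≥ a, only the acute value applies: ∠A ≈ 28.50°.
Then ∠B = 180° − ∠C − ∠A ≈ 43.55°.
Law of sines gives b = c·sin B/sin C ≈ 42.776.
Median from A: ½√(2·b² + 2·c² − a²) ≈ 49.392.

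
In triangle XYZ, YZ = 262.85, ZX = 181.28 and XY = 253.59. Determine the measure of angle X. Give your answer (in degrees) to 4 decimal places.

72.2170

By the law of cosines, cos X = (ZX² + XY² − YZ²) / (2·ZX·XY) ≈ 0.30541, so ∠X ≈ 72.22°.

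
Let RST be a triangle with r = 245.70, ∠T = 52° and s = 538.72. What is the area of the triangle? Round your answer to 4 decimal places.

Area = ½·r·s·sin T ≈ 52152.

area ≈ 52151.9323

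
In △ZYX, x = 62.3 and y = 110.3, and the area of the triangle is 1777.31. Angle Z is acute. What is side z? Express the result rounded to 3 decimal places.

From area = ½·y·x·sin Z, we get sin Z = 2·area/(y·x) ≈ 0.51728.
Taking the acute solution, ∠Z ≈ 31.15°.
Law of cosines then gives z ≈ 65.465.

65.465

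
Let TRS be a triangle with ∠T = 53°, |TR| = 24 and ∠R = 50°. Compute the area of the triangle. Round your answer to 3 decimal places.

The third angle is ∠S = 180° − ∠T − ∠R = 77.00°.
Law of sines: |RS| = |TR|·sin T/sin S ≈ 19.671.
Law of sines: |ST| = |TR|·sin R/sin S ≈ 18.869.
Area = ½·|TR|·|RS|·sin R ≈ 180.83.

180.830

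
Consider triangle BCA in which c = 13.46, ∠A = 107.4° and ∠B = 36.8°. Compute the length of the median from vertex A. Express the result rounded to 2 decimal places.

The third angle is ∠C = 180° − ∠A − ∠B = 35.80°.
Law of sines: b = c·sin B/sin C ≈ 13.784.
Law of sines: a = c·sin A/sin C ≈ 21.957.
Median from A: ½√(2·b² + 2·c² − a²) ≈ 8.0654.

m_A ≈ 8.07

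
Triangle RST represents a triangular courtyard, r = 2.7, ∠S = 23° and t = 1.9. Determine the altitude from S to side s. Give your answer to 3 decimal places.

By the law of cosines, s² = t² + r² − 2·t·r·cos S = 1.4556, so s ≈ 1.2065.
Area = ½·t·r·sin S ≈ 1.0022.
The altitude from S has length 2·area/s ≈ 1.6614.

1.661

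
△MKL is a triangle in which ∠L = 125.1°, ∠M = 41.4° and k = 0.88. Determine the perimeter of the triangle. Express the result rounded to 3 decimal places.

6.457

The third angle is ∠K = 180° − ∠L − ∠M = 13.50°.
Law of sines: m = k·sin M/sin K ≈ 2.4929.
Law of sines: l = k·sin L/sin K ≈ 3.0841.
Semiperimeter s = (2.4929+0.88+3.0841)/2 = 3.2285.
Perimeter = 2.4929 + 0.88 + 3.0841 = 6.457.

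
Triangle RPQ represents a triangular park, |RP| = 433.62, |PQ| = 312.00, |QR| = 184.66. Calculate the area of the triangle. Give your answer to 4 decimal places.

area ≈ 25094.5966

Semiperimeter s = (312 + 184.66 + 433.62)/2 = 465.14.
Heron's formula: area = √(465.14·153.14·280.48·31.52) ≈ 25095.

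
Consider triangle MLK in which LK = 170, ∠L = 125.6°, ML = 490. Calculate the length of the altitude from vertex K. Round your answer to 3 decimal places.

h_K ≈ 138.227

By the law of cosines, KM² = ML² + LK² − 2·ML·LK·cos L = 3.6598e+05, so KM ≈ 604.96.
Area = ½·ML·LK·sin L ≈ 33866.
The altitude from K has length 2·area/ML ≈ 138.23.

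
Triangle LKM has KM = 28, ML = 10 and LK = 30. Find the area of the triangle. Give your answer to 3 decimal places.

139.943

Semiperimeter s = (28 + 10 + 30)/2 = 34.
Heron's formula: area = √(34·6·24·4) ≈ 139.94.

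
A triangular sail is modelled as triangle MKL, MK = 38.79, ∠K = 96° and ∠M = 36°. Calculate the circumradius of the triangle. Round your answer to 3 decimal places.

R ≈ 26.099

The third angle is ∠L = 180° − ∠M − ∠K = 48.00°.
Law of sines: KL = MK·sin M/sin L ≈ 30.681.
Law of sines: LM = MK·sin K/sin L ≈ 51.911.
Circumradius = MK/(2 sin L) ≈ 26.099.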